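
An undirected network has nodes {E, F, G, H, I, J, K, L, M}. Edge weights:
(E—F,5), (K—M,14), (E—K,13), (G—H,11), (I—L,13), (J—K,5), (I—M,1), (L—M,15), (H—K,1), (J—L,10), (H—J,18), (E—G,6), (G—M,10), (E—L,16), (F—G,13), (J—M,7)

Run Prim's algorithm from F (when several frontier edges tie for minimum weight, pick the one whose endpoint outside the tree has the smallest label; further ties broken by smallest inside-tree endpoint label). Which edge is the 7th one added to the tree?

Prim, starting at F.
Step 1: cheapest edge leaving the tree is E—F (5); add E.
Step 2: cheapest edge leaving the tree is E—G (6); add G.
Step 3: cheapest edge leaving the tree is G—M (10); add M.
Step 4: cheapest edge leaving the tree is I—M (1); add I.
Step 5: cheapest edge leaving the tree is J—M (7); add J.
Step 6: cheapest edge leaving the tree is J—K (5); add K.
Step 7: cheapest edge leaving the tree is H—K (1); add H.
Step 8: cheapest edge leaving the tree is J—L (10); add L.
The 7th edge added is H—K.

H-K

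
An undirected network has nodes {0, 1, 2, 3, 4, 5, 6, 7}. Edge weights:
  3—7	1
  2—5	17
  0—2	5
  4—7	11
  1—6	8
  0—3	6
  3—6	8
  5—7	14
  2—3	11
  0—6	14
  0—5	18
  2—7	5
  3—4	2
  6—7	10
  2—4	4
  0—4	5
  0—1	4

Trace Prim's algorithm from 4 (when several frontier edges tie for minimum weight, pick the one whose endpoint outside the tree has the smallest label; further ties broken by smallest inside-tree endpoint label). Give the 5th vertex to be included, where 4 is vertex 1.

0

Prim's algorithm from 4:
Step 1: cheapest edge leaving the tree is 3—4 (2); add 3.
Step 2: cheapest edge leaving the tree is 3—7 (1); add 7.
Step 3: cheapest edge leaving the tree is 2—4 (4); add 2.
Step 4: cheapest edge leaving the tree is 0—2 (5); add 0.
Step 5: cheapest edge leaving the tree is 0—1 (4); add 1.
Step 6: cheapest edge leaving the tree is 1—6 (8); add 6.
Step 7: cheapest edge leaving the tree is 5—7 (14); add 5.
Vertex order: 4, 3, 7, 2, 0, 1, 6, 5. The 5th vertex is 0.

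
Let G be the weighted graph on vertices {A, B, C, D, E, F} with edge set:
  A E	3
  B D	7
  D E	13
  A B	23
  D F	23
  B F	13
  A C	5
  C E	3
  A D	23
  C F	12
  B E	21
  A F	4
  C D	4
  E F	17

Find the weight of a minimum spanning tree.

Kruskal: consider edges lightest-first.
A E (3): add. Components now {A,E} {B} {C} {D} {F}
C E (3): add. Components now {A,C,E} {B} {D} {F}
A F (4): add. Components now {A,C,E,F} {B} {D}
C D (4): add. Components now {A,C,D,E,F} {B}
A C (5): skip — A and C already connected.
B D (7): add. Components now {A,B,C,D,E,F}
MST edges: A E, C E, A F, C D, B D; total weight 3+3+4+4+7 = 21.

21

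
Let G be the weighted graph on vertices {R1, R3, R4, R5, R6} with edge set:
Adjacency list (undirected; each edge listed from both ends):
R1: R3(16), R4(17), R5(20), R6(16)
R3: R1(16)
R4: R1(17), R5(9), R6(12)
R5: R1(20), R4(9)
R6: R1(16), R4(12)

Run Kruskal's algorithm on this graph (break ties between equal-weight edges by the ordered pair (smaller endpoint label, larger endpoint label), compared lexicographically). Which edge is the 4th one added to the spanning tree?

R1-R6

Sort edges by weight, then run Kruskal:
R4 R5 (9): add. Components now {R4,R5} {R6} {R3} {R1}
R4 R6 (12): add. Components now {R4,R5,R6} {R3} {R1}
R1 R3 (16): add. Components now {R4,R5,R6} {R1,R3}
R1 R6 (16): add. Components now {R1,R3,R4,R5,R6}
The 4th edge added is R1 R6.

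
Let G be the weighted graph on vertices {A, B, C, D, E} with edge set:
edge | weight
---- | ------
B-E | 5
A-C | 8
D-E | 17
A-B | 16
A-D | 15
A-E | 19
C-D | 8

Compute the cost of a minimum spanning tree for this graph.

37

Prim, starting at C.
Step 1: frontier [A-C 8, C-D 8] → take A-C (8); add A.
Step 2: frontier [A-D 15, A-B 16, A-E 19, C-D 8] → take C-D (8); add D.
Step 3: frontier [A-B 16, A-E 19, D-E 17] → take A-B (16); add B.
Step 4: frontier [A-E 19, B-E 5, D-E 17] → take B-E (5); add E.
MST edges: A-C, C-D, A-B, B-E; total weight 8+8+16+5 = 37.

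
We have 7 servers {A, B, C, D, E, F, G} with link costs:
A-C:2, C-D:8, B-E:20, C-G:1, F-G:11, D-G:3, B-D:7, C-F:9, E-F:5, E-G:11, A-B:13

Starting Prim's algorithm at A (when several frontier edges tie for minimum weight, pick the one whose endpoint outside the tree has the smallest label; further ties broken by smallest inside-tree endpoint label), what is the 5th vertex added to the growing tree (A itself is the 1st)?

B

Grow the tree from A using Prim:
Step 1: frontier [A-C 2, A-B 13] → take A-C (2); add C.
Step 2: frontier [A-B 13, C-G 1, C-D 8, C-F 9] → take C-G (1); add G.
Step 3: frontier [A-B 13, C-D 8, C-F 9, D-G 3, E-G 11, F-G 11] → take D-G (3); add D.
Step 4: frontier [A-B 13, C-F 9, B-D 7, E-G 11, F-G 11] → take B-D (7); add B.
Step 5: frontier [B-E 20, C-F 9, E-G 11, F-G 11] → take C-F (9); add F.
Step 6: frontier [B-E 20, E-F 5, E-G 11] → take E-F (5); add E.
Vertex order: A, C, G, D, B, F, E. The 5th vertex is B.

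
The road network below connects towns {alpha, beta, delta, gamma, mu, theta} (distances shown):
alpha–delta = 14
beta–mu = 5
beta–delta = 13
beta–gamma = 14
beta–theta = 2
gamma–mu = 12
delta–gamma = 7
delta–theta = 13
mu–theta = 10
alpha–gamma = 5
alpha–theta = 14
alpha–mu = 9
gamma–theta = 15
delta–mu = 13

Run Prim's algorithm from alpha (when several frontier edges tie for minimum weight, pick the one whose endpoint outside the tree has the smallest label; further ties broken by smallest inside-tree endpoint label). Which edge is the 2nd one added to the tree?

Grow the tree from alpha using Prim:
Step 1: cheapest edge leaving the tree is alpha–gamma (5); add gamma.
Step 2: cheapest edge leaving the tree is delta–gamma (7); add delta.
Step 3: cheapest edge leaving the tree is alpha–mu (9); add mu.
Step 4: cheapest edge leaving the tree is beta–mu (5); add beta.
Step 5: cheapest edge leaving the tree is beta–theta (2); add theta.
The 2nd edge added is delta–gamma.

delta-gamma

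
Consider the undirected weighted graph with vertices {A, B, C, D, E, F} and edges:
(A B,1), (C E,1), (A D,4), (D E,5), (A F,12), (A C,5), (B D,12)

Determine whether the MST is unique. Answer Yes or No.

No

Kruskal's algorithm — process edges by increasing weight (ties by edge label):
A B (1): add. Components now {A,B} {C} {D} {E} {F}
C E (1): add. Components now {A,B} {C,E} {D} {F}
A D (4): add. Components now {A,B,D} {C,E} {F}
A C (5): add. Components now {A,B,C,D,E} {F}
D E (5): skip — D and E already connected.
A F (12): add. Components now {A,B,C,D,E,F}
Non-tree edge D E has weight 5, equal to the heaviest edge on its tree cycle — swapping gives another MST of the same weight. Not unique.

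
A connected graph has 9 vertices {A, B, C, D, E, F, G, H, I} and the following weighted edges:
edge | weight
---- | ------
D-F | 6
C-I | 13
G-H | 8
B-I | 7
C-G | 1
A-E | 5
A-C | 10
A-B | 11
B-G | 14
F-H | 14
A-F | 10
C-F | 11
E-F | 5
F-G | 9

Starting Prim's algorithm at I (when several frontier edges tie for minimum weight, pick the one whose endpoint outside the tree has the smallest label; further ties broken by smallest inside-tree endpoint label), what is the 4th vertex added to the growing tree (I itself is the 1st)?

Prim, starting at I.
Step 1: cheapest edge leaving the tree is B-I (7); add B.
Step 2: cheapest edge leaving the tree is A-B (11); add A.
Step 3: cheapest edge leaving the tree is A-E (5); add E.
Step 4: cheapest edge leaving the tree is E-F (5); add F.
Step 5: cheapest edge leaving the tree is D-F (6); add D.
Step 6: cheapest edge leaving the tree is F-G (9); add G.
Step 7: cheapest edge leaving the tree is C-G (1); add C.
Step 8: cheapest edge leaving the tree is G-H (8); add H.
Vertex order: I, B, A, E, F, D, G, C, H. The 4th vertex is E.

E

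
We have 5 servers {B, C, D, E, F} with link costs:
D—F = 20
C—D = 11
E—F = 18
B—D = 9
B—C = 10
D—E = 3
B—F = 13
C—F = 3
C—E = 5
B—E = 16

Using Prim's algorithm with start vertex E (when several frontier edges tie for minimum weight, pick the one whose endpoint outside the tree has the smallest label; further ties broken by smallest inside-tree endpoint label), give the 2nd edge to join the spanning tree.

Prim, starting at E.
Step 1: frontier [D—E 3, C—E 5, B—E 16, E—F 18] → take D—E (3); add D.
Step 2: frontier [B—D 9, C—D 11, D—F 20, C—E 5, B—E 16, E—F 18] → take C—E (5); add C.
Step 3: frontier [C—F 3, B—C 10, B—D 9, D—F 20, B—E 16, E—F 18] → take C—F (3); add F.
Step 4: frontier [B—C 10, B—D 9, B—E 16, B—F 13] → take B—D (9); add B.
The 2nd edge added is C—E.

C-E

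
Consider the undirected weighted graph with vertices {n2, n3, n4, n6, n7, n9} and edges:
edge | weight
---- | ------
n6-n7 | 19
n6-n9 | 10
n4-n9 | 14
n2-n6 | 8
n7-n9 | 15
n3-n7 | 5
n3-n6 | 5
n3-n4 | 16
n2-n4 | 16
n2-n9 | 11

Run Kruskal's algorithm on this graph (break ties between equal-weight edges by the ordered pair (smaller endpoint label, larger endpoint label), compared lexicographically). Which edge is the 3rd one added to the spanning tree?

Sort edges by weight, then run Kruskal:
n3-n6 (5): add. Components now {n3,n6} {n2} {n9} {n4} {n7}
n3-n7 (5): add. Components now {n3,n6,n7} {n2} {n9} {n4}
n2-n6 (8): add. Components now {n2,n3,n6,n7} {n9} {n4}
n6-n9 (10): add. Components now {n2,n3,n6,n7,n9} {n4}
n2-n9 (11): skip — n2 and n9 already connected.
n4-n9 (14): add. Components now {n2,n3,n4,n6,n7,n9}
The 3rd edge added is n2-n6.

n2-n6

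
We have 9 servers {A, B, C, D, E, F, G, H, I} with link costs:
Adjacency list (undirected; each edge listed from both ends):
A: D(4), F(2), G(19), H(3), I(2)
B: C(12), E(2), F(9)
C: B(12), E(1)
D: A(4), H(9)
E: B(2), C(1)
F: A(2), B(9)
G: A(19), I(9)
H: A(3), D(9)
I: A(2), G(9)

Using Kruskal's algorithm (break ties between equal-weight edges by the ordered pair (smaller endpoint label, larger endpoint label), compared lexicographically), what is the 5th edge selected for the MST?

A-H

Kruskal's algorithm — process edges by increasing weight (ties by edge label):
C E (1): add — endpoints in different components.
A F (2): add — endpoints in different components.
A I (2): add — endpoints in different components.
B E (2): add — endpoints in different components.
A H (3): add — endpoints in different components.
A D (4): add — endpoints in different components.
B F (9): add — endpoints in different components.
D H (9): skip — D and H already connected.
G I (9): add — endpoints in different components.
The 5th edge added is A H.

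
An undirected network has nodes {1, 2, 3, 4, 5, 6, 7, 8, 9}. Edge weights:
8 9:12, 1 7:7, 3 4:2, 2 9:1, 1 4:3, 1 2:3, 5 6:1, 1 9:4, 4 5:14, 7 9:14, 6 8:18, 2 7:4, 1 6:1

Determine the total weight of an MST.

Kruskal's algorithm — process edges by increasing weight (ties by edge label):
1 6 (1): add — endpoints in different components.
2 9 (1): add — endpoints in different components.
5 6 (1): add — endpoints in different components.
3 4 (2): add — endpoints in different components.
1 2 (3): add — endpoints in different components.
1 4 (3): add — endpoints in different components.
1 9 (4): skip — 1 and 9 already connected.
2 7 (4): add — endpoints in different components.
1 7 (7): skip — 1 and 7 already connected.
8 9 (12): add — endpoints in different components.
MST edges: 1 6, 2 9, 5 6, 3 4, 1 2, 1 4, 2 7, 8 9; total weight 1+1+1+2+3+3+4+12 = 27.

27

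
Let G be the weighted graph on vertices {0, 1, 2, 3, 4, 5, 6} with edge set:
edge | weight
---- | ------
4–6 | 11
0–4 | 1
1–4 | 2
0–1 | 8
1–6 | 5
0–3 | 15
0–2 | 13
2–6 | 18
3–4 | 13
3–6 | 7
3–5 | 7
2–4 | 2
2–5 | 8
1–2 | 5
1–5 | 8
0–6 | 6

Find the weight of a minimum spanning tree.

24

Prim, starting at 2.
Step 1: cheapest edge leaving the tree is 2–4 (2); add 4.
Step 2: cheapest edge leaving the tree is 0–4 (1); add 0.
Step 3: cheapest edge leaving the tree is 1–4 (2); add 1.
Step 4: cheapest edge leaving the tree is 1–6 (5); add 6.
Step 5: cheapest edge leaving the tree is 3–6 (7); add 3.
Step 6: cheapest edge leaving the tree is 3–5 (7); add 5.
MST edges: 2–4, 0–4, 1–4, 1–6, 3–6, 3–5; total weight 2+1+2+5+7+7 = 24.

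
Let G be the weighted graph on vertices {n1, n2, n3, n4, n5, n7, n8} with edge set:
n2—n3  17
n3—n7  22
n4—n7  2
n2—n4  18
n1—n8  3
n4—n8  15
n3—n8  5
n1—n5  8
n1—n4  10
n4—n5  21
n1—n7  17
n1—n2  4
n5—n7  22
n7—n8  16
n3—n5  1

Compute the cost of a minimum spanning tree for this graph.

Grow the tree from n5 using Prim:
Step 1: cheapest edge leaving the tree is n3—n5 (1); add n3.
Step 2: cheapest edge leaving the tree is n3—n8 (5); add n8.
Step 3: cheapest edge leaving the tree is n1—n8 (3); add n1.
Step 4: cheapest edge leaving the tree is n1—n2 (4); add n2.
Step 5: cheapest edge leaving the tree is n1—n4 (10); add n4.
Step 6: cheapest edge leaving the tree is n4—n7 (2); add n7.
MST edges: n3—n5, n3—n8, n1—n8, n1—n2, n1—n4, n4—n7; total weight 1+5+3+4+10+2 = 25.

25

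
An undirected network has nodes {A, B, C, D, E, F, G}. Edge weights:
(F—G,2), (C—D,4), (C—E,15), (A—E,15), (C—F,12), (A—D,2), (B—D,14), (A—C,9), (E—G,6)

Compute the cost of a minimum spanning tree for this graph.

Sort edges by weight, then run Kruskal:
A—D (2): add. Components now {A,D} {B} {C} {E} {F} {G}
F—G (2): add. Components now {A,D} {B} {C} {E} {F,G}
C—D (4): add. Components now {A,C,D} {B} {E} {F,G}
E—G (6): add. Components now {A,C,D} {B} {E,F,G}
A—C (9): skip — A and C already connected.
C—F (12): add. Components now {A,C,D,E,F,G} {B}
B—D (14): add. Components now {A,B,C,D,E,F,G}
MST edges: A—D, F—G, C—D, E—G, C—F, B—D; total weight 2+2+4+6+12+14 = 40.

40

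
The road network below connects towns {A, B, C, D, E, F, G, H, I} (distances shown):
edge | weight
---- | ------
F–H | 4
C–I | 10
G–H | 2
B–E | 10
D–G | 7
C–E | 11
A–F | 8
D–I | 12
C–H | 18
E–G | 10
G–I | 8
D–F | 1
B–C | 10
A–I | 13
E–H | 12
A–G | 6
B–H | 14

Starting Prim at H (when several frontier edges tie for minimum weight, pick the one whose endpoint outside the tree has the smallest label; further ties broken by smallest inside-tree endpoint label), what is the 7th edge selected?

Prim's algorithm from H:
Step 1: cheapest edge leaving the tree is G–H (2); add G.
Step 2: cheapest edge leaving the tree is F–H (4); add F.
Step 3: cheapest edge leaving the tree is D–F (1); add D.
Step 4: cheapest edge leaving the tree is A–G (6); add A.
Step 5: cheapest edge leaving the tree is G–I (8); add I.
Step 6: cheapest edge leaving the tree is C–I (10); add C.
Step 7: cheapest edge leaving the tree is B–C (10); add B.
Step 8: cheapest edge leaving the tree is B–E (10); add E.
The 7th edge added is B–C.

B-C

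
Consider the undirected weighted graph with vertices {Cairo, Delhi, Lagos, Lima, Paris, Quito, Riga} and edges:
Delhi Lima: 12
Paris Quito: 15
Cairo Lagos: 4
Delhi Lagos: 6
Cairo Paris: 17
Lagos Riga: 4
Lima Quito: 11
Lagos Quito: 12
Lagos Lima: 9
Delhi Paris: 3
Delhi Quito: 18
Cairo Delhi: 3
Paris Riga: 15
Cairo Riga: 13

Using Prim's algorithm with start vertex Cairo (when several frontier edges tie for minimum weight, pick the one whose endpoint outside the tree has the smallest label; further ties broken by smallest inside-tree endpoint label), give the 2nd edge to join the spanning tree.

Delhi-Paris

Prim's algorithm from Cairo:
Step 1: cheapest edge leaving the tree is Cairo Delhi (3); add Delhi.
Step 2: cheapest edge leaving the tree is Delhi Paris (3); add Paris.
Step 3: cheapest edge leaving the tree is Cairo Lagos (4); add Lagos.
Step 4: cheapest edge leaving the tree is Lagos Riga (4); add Riga.
Step 5: cheapest edge leaving the tree is Lagos Lima (9); add Lima.
Step 6: cheapest edge leaving the tree is Lima Quito (11); add Quito.
The 2nd edge added is Delhi Paris.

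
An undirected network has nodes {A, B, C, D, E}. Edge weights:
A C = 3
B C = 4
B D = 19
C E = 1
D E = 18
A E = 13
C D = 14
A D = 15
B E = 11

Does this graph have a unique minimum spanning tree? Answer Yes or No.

Sort edges by weight, then run Kruskal:
C E (1): add. Components now {A} {B} {C,E} {D}
A C (3): add. Components now {A,C,E} {B} {D}
B C (4): add. Components now {A,B,C,E} {D}
B E (11): skip — B and E already connected.
A E (13): skip — A and E already connected.
C D (14): add. Components now {A,B,C,D,E}
Every non-tree edge has weight strictly greater than the heaviest edge on the tree path between its endpoints, so the MST is unique.

Yes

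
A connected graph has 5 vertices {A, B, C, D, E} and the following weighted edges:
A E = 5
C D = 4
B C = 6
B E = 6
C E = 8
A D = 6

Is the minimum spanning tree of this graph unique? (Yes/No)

Kruskal: consider edges lightest-first.
C D (4): add — endpoints in different components.
A E (5): add — endpoints in different components.
A D (6): add — endpoints in different components.
B C (6): add — endpoints in different components.
Non-tree edge B E has weight 6, equal to the heaviest edge on its tree cycle — swapping gives another MST of the same weight. Not unique.

No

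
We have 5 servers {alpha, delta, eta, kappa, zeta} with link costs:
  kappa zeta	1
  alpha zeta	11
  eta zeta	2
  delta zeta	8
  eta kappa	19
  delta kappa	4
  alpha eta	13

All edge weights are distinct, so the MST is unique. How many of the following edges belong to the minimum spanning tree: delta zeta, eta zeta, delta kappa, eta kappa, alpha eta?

Kruskal: consider edges lightest-first.
kappa zeta (1): add. Components now {kappa,zeta} {delta} {alpha} {eta}
eta zeta (2): add. Components now {eta,kappa,zeta} {delta} {alpha}
delta kappa (4): add. Components now {delta,eta,kappa,zeta} {alpha}
delta zeta (8): skip — zeta and delta already connected.
alpha zeta (11): add. Components now {alpha,delta,eta,kappa,zeta}
MST edge set: {kappa zeta, eta zeta, delta kappa, alpha zeta}.
Of the listed edges, {eta zeta, delta kappa} are in the MST → 2.

2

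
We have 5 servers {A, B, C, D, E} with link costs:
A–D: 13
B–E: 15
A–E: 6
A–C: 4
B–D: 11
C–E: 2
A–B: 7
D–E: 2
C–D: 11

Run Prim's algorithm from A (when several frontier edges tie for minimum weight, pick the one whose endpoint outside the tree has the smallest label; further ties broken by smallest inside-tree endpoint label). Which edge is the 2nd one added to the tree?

Prim's algorithm from A:
Step 1: frontier [A–C 4, A–E 6, A–B 7, A–D 13] → take A–C (4); add C.
Step 2: frontier [A–E 6, A–B 7, A–D 13, C–E 2, C–D 11] → take C–E (2); add E.
Step 3: frontier [A–B 7, A–D 13, C–D 11, D–E 2, B–E 15] → take D–E (2); add D.
Step 4: frontier [A–B 7, B–D 11, B–E 15] → take A–B (7); add B.
The 2nd edge added is C–E.

C-E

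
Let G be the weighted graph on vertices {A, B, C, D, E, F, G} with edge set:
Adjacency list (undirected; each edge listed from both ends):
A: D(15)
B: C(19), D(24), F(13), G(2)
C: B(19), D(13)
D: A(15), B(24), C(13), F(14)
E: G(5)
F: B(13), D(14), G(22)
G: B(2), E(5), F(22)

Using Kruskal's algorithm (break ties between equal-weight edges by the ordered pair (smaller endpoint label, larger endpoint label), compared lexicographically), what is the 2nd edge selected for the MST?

E-G

Kruskal's algorithm — process edges by increasing weight (ties by edge label):
B–G (2): add. Components now {A} {B,G} {C} {D} {E} {F}
E–G (5): add. Components now {A} {B,E,G} {C} {D} {F}
B–F (13): add. Components now {A} {B,E,F,G} {C} {D}
C–D (13): add. Components now {A} {B,E,F,G} {C,D}
D–F (14): add. Components now {A} {B,C,D,E,F,G}
A–D (15): add. Components now {A,B,C,D,E,F,G}
The 2nd edge added is E–G.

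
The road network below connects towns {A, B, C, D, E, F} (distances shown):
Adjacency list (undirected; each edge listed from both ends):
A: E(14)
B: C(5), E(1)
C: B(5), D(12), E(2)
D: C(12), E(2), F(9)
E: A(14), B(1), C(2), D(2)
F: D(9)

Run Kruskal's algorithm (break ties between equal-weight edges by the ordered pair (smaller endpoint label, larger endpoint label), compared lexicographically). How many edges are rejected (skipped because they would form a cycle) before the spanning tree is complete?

2

Kruskal's algorithm — process edges by increasing weight (ties by edge label):
B E (1): add. Components now {A} {B,E} {C} {D} {F}
C E (2): add. Components now {A} {B,C,E} {D} {F}
D E (2): add. Components now {A} {B,C,D,E} {F}
B C (5): skip — B and C already connected.
D F (9): add. Components now {A} {B,C,D,E,F}
C D (12): skip — C and D already connected.
A E (14): add. Components now {A,B,C,D,E,F}
Edges rejected before the tree was complete: 2.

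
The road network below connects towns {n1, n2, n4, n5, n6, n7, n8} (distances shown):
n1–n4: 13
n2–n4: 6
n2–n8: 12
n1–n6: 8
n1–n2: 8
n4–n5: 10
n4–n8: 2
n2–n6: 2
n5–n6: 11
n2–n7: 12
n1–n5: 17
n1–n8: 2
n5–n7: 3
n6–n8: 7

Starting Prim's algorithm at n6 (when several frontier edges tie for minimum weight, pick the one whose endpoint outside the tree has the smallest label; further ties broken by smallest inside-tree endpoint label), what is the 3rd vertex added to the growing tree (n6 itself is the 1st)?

Prim, starting at n6.
Step 1: frontier [n2–n6 2, n6–n8 7, n1–n6 8, n5–n6 11] → take n2–n6 (2); add n2.
Step 2: frontier [n2–n4 6, n1–n2 8, n2–n7 12, n2–n8 12, n6–n8 7, n1–n6 8, n5–n6 11] → take n2–n4 (6); add n4.
Step 3: frontier [n1–n2 8, n2–n7 12, n2–n8 12, n4–n8 2, n4–n5 10, n1–n4 13, n6–n8 7, n1–n6 8, n5–n6 11] → take n4–n8 (2); add n8.
Step 4: frontier [n1–n2 8, n2–n7 12, n4–n5 10, n1–n4 13, n1–n6 8, n5–n6 11, n1–n8 2] → take n1–n8 (2); add n1.
Step 5: frontier [n1–n5 17, n2–n7 12, n4–n5 10, n5–n6 11] → take n4–n5 (10); add n5.
Step 6: frontier [n2–n7 12, n5–n7 3] → take n5–n7 (3); add n7.
Vertex order: n6, n2, n4, n8, n1, n5, n7. The 3rd vertex is n4.

n4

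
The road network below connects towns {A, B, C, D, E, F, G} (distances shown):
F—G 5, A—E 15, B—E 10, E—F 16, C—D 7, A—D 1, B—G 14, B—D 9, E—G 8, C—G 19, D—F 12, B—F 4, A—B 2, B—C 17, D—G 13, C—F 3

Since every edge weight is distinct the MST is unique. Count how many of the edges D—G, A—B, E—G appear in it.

Kruskal's algorithm — process edges by increasing weight (ties by edge label):
A—D (1): add. Components now {A,D} {B} {C} {E} {F} {G}
A—B (2): add. Components now {A,B,D} {C} {E} {F} {G}
C—F (3): add. Components now {A,B,D} {C,F} {E} {G}
B—F (4): add. Components now {A,B,C,D,F} {E} {G}
F—G (5): add. Components now {A,B,C,D,F,G} {E}
C—D (7): skip — C and D already connected.
E—G (8): add. Components now {A,B,C,D,E,F,G}
MST edge set: {A—D, A—B, C—F, B—F, F—G, E—G}.
Of the listed edges, {A—B, E—G} are in the MST → 2.

2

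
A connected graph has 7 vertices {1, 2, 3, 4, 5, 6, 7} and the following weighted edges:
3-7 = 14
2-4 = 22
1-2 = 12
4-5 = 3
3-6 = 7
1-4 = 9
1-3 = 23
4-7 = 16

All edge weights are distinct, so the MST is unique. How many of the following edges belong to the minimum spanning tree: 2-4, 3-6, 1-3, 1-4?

Kruskal's algorithm — process edges by increasing weight (ties by edge label):
4-5 (3): add — endpoints in different components.
3-6 (7): add — endpoints in different components.
1-4 (9): add — endpoints in different components.
1-2 (12): add — endpoints in different components.
3-7 (14): add — endpoints in different components.
4-7 (16): add — endpoints in different components.
MST edge set: {4-5, 3-6, 1-4, 1-2, 3-7, 4-7}.
Of the listed edges, {3-6, 1-4} are in the MST → 2.

2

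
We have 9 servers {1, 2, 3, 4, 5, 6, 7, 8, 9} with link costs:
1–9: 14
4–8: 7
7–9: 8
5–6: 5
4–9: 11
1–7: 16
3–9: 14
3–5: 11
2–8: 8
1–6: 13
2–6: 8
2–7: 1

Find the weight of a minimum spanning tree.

Kruskal's algorithm — process edges by increasing weight (ties by edge label):
2–7 (1): add — endpoints in different components.
5–6 (5): add — endpoints in different components.
4–8 (7): add — endpoints in different components.
2–6 (8): add — endpoints in different components.
2–8 (8): add — endpoints in different components.
7–9 (8): add — endpoints in different components.
3–5 (11): add — endpoints in different components.
4–9 (11): skip — 4 and 9 already connected.
1–6 (13): add — endpoints in different components.
MST edges: 2–7, 5–6, 4–8, 2–6, 2–8, 7–9, 3–5, 1–6; total weight 1+5+7+8+8+8+11+13 = 61.

61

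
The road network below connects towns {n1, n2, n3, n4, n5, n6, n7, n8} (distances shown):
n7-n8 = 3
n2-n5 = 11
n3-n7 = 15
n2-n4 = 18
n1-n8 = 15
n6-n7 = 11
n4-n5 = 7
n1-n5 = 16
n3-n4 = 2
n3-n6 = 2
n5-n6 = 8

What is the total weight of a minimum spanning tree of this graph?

51

Prim's algorithm from n6:
Step 1: cheapest edge leaving the tree is n3-n6 (2); add n3.
Step 2: cheapest edge leaving the tree is n3-n4 (2); add n4.
Step 3: cheapest edge leaving the tree is n4-n5 (7); add n5.
Step 4: cheapest edge leaving the tree is n2-n5 (11); add n2.
Step 5: cheapest edge leaving the tree is n6-n7 (11); add n7.
Step 6: cheapest edge leaving the tree is n7-n8 (3); add n8.
Step 7: cheapest edge leaving the tree is n1-n8 (15); add n1.
MST edges: n3-n6, n3-n4, n4-n5, n2-n5, n6-n7, n7-n8, n1-n8; total weight 2+2+7+11+11+3+15 = 51.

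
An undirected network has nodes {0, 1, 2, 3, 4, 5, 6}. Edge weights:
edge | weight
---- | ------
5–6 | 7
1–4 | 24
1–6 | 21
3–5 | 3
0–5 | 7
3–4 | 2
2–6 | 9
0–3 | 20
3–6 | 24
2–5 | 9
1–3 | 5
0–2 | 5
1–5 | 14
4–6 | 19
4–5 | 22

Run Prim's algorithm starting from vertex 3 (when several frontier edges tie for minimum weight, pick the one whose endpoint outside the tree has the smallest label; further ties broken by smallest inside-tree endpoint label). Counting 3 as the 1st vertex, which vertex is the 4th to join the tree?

1

Prim, starting at 3.
Step 1: cheapest edge leaving the tree is 3–4 (2); add 4.
Step 2: cheapest edge leaving the tree is 3–5 (3); add 5.
Step 3: cheapest edge leaving the tree is 1–3 (5); add 1.
Step 4: cheapest edge leaving the tree is 0–5 (7); add 0.
Step 5: cheapest edge leaving the tree is 0–2 (5); add 2.
Step 6: cheapest edge leaving the tree is 5–6 (7); add 6.
Vertex order: 3, 4, 5, 1, 0, 2, 6. The 4th vertex is 1.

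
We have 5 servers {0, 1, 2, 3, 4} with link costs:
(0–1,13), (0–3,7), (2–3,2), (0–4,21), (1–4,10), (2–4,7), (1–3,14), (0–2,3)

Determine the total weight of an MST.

Kruskal's algorithm — process edges by increasing weight (ties by edge label):
2–3 (2): add — endpoints in different components.
0–2 (3): add — endpoints in different components.
0–3 (7): skip — 0 and 3 already connected.
2–4 (7): add — endpoints in different components.
1–4 (10): add — endpoints in different components.
MST edges: 2–3, 0–2, 2–4, 1–4; total weight 2+3+7+10 = 22.

22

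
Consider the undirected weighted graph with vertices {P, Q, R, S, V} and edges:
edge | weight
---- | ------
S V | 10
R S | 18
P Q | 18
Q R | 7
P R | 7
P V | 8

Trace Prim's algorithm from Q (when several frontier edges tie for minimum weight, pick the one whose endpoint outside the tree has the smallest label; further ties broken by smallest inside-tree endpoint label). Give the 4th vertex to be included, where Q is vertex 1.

V

Prim's algorithm from Q:
Step 1: frontier [Q R 7, P Q 18] → take Q R (7); add R.
Step 2: frontier [P Q 18, P R 7, R S 18] → take P R (7); add P.
Step 3: frontier [P V 8, R S 18] → take P V (8); add V.
Step 4: frontier [R S 18, S V 10] → take S V (10); add S.
Vertex order: Q, R, P, V, S. The 4th vertex is V.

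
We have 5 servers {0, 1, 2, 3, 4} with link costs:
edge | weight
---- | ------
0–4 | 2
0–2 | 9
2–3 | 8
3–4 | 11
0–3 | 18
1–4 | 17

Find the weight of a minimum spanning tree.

36

Kruskal's algorithm — process edges by increasing weight (ties by edge label):
0–4 (2): add. Components now {0,4} {1} {2} {3}
2–3 (8): add. Components now {0,4} {1} {2,3}
0–2 (9): add. Components now {0,2,3,4} {1}
3–4 (11): skip — 3 and 4 already connected.
1–4 (17): add. Components now {0,1,2,3,4}
MST edges: 0–4, 2–3, 0–2, 1–4; total weight 2+8+9+17 = 36.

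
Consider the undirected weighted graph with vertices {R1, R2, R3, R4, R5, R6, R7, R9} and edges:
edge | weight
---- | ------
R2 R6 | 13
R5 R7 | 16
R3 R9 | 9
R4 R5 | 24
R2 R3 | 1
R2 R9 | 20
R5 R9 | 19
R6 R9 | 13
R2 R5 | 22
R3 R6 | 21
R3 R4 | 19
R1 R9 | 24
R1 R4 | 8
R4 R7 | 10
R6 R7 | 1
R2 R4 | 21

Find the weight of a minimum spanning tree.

Kruskal: consider edges lightest-first.
R2 R3 (1): add — endpoints in different components.
R6 R7 (1): add — endpoints in different components.
R1 R4 (8): add — endpoints in different components.
R3 R9 (9): add — endpoints in different components.
R4 R7 (10): add — endpoints in different components.
R2 R6 (13): add — endpoints in different components.
R6 R9 (13): skip — R6 and R9 already connected.
R5 R7 (16): add — endpoints in different components.
MST edges: R2 R3, R6 R7, R1 R4, R3 R9, R4 R7, R2 R6, R5 R7; total weight 1+1+8+9+10+13+16 = 58.

58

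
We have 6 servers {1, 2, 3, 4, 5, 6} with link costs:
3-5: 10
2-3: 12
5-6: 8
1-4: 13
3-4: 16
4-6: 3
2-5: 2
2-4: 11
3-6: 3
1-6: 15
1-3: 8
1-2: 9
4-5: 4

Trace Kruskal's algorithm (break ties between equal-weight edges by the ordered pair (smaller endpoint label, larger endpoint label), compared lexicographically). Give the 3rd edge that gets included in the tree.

Kruskal's algorithm — process edges by increasing weight (ties by edge label):
2-5 (2): add — endpoints in different components.
3-6 (3): add — endpoints in different components.
4-6 (3): add — endpoints in different components.
4-5 (4): add — endpoints in different components.
1-3 (8): add — endpoints in different components.
The 3rd edge added is 4-6.

4-6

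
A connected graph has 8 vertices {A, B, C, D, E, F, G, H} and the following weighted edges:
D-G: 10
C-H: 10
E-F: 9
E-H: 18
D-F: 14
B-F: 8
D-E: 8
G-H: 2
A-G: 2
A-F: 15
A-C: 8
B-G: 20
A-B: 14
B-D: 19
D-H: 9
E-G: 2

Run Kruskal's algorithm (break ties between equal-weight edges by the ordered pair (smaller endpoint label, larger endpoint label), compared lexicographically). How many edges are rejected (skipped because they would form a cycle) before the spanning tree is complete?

1

Kruskal: consider edges lightest-first.
A-G (2): add — endpoints in different components.
E-G (2): add — endpoints in different components.
G-H (2): add — endpoints in different components.
A-C (8): add — endpoints in different components.
B-F (8): add — endpoints in different components.
D-E (8): add — endpoints in different components.
D-H (9): skip — D and H already connected.
E-F (9): add — endpoints in different components.
Edges rejected before the tree was complete: 1.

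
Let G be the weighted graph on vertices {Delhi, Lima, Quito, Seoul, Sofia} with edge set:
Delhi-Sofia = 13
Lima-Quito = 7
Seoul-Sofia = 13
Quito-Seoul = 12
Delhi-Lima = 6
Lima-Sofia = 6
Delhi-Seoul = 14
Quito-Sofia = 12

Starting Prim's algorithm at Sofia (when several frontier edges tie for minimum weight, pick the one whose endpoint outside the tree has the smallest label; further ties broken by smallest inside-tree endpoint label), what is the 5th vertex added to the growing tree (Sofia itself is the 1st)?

Grow the tree from Sofia using Prim:
Step 1: cheapest edge leaving the tree is Lima-Sofia (6); add Lima.
Step 2: cheapest edge leaving the tree is Delhi-Lima (6); add Delhi.
Step 3: cheapest edge leaving the tree is Lima-Quito (7); add Quito.
Step 4: cheapest edge leaving the tree is Quito-Seoul (12); add Seoul.
Vertex order: Sofia, Lima, Delhi, Quito, Seoul. The 5th vertex is Seoul.

Seoul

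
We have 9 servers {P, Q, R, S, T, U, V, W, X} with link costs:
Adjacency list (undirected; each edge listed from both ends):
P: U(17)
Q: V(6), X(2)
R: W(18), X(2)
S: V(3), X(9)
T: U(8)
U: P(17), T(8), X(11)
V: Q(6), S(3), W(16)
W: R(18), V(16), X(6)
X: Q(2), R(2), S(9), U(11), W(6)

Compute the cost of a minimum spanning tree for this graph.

Prim's algorithm from X:
Step 1: cheapest edge leaving the tree is Q X (2); add Q.
Step 2: cheapest edge leaving the tree is R X (2); add R.
Step 3: cheapest edge leaving the tree is Q V (6); add V.
Step 4: cheapest edge leaving the tree is S V (3); add S.
Step 5: cheapest edge leaving the tree is W X (6); add W.
Step 6: cheapest edge leaving the tree is U X (11); add U.
Step 7: cheapest edge leaving the tree is T U (8); add T.
Step 8: cheapest edge leaving the tree is P U (17); add P.
MST edges: Q X, R X, Q V, S V, W X, U X, T U, P U; total weight 2+2+6+3+6+11+8+17 = 55.

55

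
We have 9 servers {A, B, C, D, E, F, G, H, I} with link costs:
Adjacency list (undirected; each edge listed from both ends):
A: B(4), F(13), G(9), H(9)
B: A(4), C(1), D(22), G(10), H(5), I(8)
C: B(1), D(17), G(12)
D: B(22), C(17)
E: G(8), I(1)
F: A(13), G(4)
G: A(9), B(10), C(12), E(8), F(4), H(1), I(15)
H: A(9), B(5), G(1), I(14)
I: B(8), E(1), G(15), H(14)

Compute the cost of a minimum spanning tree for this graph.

41

Grow the tree from I using Prim:
Step 1: cheapest edge leaving the tree is E–I (1); add E.
Step 2: cheapest edge leaving the tree is B–I (8); add B.
Step 3: cheapest edge leaving the tree is B–C (1); add C.
Step 4: cheapest edge leaving the tree is A–B (4); add A.
Step 5: cheapest edge leaving the tree is B–H (5); add H.
Step 6: cheapest edge leaving the tree is G–H (1); add G.
Step 7: cheapest edge leaving the tree is F–G (4); add F.
Step 8: cheapest edge leaving the tree is C–D (17); add D.
MST edges: E–I, B–I, B–C, A–B, B–H, G–H, F–G, C–D; total weight 1+8+1+4+5+1+4+17 = 41.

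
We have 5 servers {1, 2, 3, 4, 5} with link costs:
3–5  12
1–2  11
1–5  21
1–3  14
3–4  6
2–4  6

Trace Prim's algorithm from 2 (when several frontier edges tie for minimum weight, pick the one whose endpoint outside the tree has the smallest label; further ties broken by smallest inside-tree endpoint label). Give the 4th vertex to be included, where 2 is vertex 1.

1

Prim's algorithm from 2:
Step 1: cheapest edge leaving the tree is 2–4 (6); add 4.
Step 2: cheapest edge leaving the tree is 3–4 (6); add 3.
Step 3: cheapest edge leaving the tree is 1–2 (11); add 1.
Step 4: cheapest edge leaving the tree is 3–5 (12); add 5.
Vertex order: 2, 4, 3, 1, 5. The 4th vertex is 1.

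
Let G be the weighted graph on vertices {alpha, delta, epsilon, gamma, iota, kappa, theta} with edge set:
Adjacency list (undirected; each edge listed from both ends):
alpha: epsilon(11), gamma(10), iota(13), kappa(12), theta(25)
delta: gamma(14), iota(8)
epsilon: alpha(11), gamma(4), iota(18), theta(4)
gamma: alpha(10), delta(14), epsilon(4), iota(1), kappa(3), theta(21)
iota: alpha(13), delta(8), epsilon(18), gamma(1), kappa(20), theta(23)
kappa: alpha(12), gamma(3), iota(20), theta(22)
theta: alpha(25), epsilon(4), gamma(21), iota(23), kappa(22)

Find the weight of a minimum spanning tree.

Grow the tree from kappa using Prim:
Step 1: cheapest edge leaving the tree is gamma kappa (3); add gamma.
Step 2: cheapest edge leaving the tree is gamma iota (1); add iota.
Step 3: cheapest edge leaving the tree is epsilon gamma (4); add epsilon.
Step 4: cheapest edge leaving the tree is epsilon theta (4); add theta.
Step 5: cheapest edge leaving the tree is delta iota (8); add delta.
Step 6: cheapest edge leaving the tree is alpha gamma (10); add alpha.
MST edges: gamma kappa, gamma iota, epsilon gamma, epsilon theta, delta iota, alpha gamma; total weight 3+1+4+4+8+10 = 30.

30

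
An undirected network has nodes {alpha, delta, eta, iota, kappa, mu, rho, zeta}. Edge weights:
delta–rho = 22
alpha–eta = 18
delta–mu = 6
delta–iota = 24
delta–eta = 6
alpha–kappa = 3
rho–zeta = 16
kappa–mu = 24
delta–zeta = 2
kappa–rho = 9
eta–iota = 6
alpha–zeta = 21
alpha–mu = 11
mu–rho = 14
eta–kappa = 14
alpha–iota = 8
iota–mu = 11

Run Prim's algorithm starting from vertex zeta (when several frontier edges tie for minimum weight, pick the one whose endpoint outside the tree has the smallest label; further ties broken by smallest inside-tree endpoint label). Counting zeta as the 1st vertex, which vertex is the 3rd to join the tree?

Grow the tree from zeta using Prim:
Step 1: cheapest edge leaving the tree is delta–zeta (2); add delta.
Step 2: cheapest edge leaving the tree is delta–eta (6); add eta.
Step 3: cheapest edge leaving the tree is eta–iota (6); add iota.
Step 4: cheapest edge leaving the tree is delta–mu (6); add mu.
Step 5: cheapest edge leaving the tree is alpha–iota (8); add alpha.
Step 6: cheapest edge leaving the tree is alpha–kappa (3); add kappa.
Step 7: cheapest edge leaving the tree is kappa–rho (9); add rho.
Vertex order: zeta, delta, eta, iota, mu, alpha, kappa, rho. The 3rd vertex is eta.

eta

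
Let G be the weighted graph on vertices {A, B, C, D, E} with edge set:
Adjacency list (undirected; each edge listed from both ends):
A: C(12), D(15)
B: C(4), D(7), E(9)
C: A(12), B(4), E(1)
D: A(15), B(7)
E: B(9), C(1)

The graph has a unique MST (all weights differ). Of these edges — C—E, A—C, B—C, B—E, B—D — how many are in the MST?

4

Kruskal: consider edges lightest-first.
C—E (1): add. Components now {A} {B} {C,E} {D}
B—C (4): add. Components now {A} {B,C,E} {D}
B—D (7): add. Components now {A} {B,C,D,E}
B—E (9): skip — B and E already connected.
A—C (12): add. Components now {A,B,C,D,E}
MST edge set: {C—E, B—C, B—D, A—C}.
Of the listed edges, {C—E, A—C, B—C, B—D} are in the MST → 4.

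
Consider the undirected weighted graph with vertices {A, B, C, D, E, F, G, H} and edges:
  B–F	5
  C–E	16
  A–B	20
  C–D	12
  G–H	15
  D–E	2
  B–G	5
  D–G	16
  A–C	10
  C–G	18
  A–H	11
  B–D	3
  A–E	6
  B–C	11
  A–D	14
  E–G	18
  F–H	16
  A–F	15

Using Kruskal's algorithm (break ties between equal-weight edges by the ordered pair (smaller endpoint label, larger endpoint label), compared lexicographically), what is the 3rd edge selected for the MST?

Kruskal: consider edges lightest-first.
D–E (2): add — endpoints in different components.
B–D (3): add — endpoints in different components.
B–F (5): add — endpoints in different components.
B–G (5): add — endpoints in different components.
A–E (6): add — endpoints in different components.
A–C (10): add — endpoints in different components.
A–H (11): add — endpoints in different components.
The 3rd edge added is B–F.

B-F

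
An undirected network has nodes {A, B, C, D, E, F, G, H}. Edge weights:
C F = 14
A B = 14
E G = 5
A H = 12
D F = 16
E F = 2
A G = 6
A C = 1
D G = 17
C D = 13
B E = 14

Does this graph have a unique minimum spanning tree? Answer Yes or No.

No

Kruskal's algorithm — process edges by increasing weight (ties by edge label):
A C (1): add — endpoints in different components.
E F (2): add — endpoints in different components.
E G (5): add — endpoints in different components.
A G (6): add — endpoints in different components.
A H (12): add — endpoints in different components.
C D (13): add — endpoints in different components.
A B (14): add — endpoints in different components.
Non-tree edge B E has weight 14, equal to the heaviest edge on its tree cycle — swapping gives another MST of the same weight. Not unique.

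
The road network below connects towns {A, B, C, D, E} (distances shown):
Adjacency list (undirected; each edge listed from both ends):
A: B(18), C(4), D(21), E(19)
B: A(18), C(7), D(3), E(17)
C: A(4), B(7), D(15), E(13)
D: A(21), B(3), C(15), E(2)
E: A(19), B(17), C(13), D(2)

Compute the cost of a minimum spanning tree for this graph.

16

Grow the tree from E using Prim:
Step 1: cheapest edge leaving the tree is D E (2); add D.
Step 2: cheapest edge leaving the tree is B D (3); add B.
Step 3: cheapest edge leaving the tree is B C (7); add C.
Step 4: cheapest edge leaving the tree is A C (4); add A.
MST edges: D E, B D, B C, A C; total weight 2+3+7+4 = 16.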